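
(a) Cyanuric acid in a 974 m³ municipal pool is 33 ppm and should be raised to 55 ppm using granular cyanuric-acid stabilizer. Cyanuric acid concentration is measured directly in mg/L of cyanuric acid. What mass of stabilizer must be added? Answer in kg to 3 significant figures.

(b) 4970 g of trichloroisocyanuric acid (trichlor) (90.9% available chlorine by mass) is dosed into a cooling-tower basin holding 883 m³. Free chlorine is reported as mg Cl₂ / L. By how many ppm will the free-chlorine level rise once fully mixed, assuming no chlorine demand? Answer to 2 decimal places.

(a) 21.4 kg; (b) 5.12 ppm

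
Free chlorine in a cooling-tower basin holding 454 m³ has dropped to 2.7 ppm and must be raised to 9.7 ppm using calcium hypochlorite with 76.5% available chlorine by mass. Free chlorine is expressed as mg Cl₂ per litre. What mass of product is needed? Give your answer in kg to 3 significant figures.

4.15 kg

Volume: 454 m³ = 454,000 L.
Chlorine deficit: 9.7 − 2.7 = 7 ppm = 7 mg/L as Cl₂.
Cl₂ equivalent needed: 7 mg/L × 454,000 L = 3,178,000 mg = 3178 g.
Product at 76.5% available chlorine: 3178 / 0.765 = 4154 g.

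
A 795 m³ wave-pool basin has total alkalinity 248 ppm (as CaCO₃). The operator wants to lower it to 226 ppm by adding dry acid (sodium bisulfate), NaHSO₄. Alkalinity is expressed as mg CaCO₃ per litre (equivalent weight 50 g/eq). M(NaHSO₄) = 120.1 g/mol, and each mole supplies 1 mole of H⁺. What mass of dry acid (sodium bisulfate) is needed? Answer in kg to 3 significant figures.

Volume: 795 m³ = 795,000 L.
Alkalinity to neutralize: (248 − 226) = 22 mg/L as CaCO₃ × 795,000 L = 17,490 g as CaCO₃.
Equivalents of H⁺ required: 17,490 ÷ 50 g/eq = 349.8 eq = 349.8 mol NaHSO₄.
Mass of NaHSO₄: 349.8 × 120.1 = 42,010 g.

42.0 kg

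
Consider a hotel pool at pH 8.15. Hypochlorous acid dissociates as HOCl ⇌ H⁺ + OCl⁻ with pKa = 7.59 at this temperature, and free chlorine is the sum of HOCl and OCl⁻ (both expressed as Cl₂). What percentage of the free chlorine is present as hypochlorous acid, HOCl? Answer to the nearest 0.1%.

21.6%

[OCl⁻]/[HOCl] = 10^(pH − pKa) = 10^(8.15 − 7.59) = 10^0.56 = 3.631.
Fraction as HOCl = 1 / (1 + 3.631) = 0.2159.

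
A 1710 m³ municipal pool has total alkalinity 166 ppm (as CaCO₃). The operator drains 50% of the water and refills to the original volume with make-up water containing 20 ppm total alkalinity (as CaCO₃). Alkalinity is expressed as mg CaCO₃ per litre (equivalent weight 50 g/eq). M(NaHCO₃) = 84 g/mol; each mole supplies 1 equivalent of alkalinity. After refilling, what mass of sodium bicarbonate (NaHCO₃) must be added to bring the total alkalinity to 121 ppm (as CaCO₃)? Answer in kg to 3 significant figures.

80.4 kg

Volume: 1710 m³ = 1,710,000 L.
After draining 50% and refilling: 166 × 0.50 + 20 × 0.50 = 93 ppm.
Deficit to target: 121 − 93 = 28 mg/L.
As CaCO₃: 28 mg/L × 1,710,000 L = 47,880 g; ÷ 50 g/eq ÷ 1 = 957.6 mol NaHCO₃.
Mass: 957.6 × 84 = 80,440 g.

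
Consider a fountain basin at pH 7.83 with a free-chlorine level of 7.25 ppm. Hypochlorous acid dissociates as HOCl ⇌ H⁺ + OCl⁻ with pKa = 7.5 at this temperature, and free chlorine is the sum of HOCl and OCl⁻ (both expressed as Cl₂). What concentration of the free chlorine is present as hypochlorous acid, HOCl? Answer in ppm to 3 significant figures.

2.31 ppm

[OCl⁻]/[HOCl] = 10^(pH − pKa) = 10^(7.83 − 7.5) = 10^0.33 = 2.138.
Fraction as HOCl = 1 / (1 + 2.138) = 0.3187.
HOCl = 0.3187 × 7.25 ppm = 2.31 ppm.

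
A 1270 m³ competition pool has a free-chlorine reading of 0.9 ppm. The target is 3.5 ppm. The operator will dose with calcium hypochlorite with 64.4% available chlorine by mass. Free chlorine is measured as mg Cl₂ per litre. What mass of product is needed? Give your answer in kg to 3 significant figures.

5.13 kg

Volume: 1270 m³ = 1,270,000 L.
Chlorine deficit: 3.5 − 0.9 = 2.6 ppm = 2.6 mg/L as Cl₂.
Cl₂ equivalent needed: 2.6 mg/L × 1,270,000 L = 3,302,000 mg = 3302 g.
Product at 64.4% available chlorine: 3302 / 0.644 = 5127 g.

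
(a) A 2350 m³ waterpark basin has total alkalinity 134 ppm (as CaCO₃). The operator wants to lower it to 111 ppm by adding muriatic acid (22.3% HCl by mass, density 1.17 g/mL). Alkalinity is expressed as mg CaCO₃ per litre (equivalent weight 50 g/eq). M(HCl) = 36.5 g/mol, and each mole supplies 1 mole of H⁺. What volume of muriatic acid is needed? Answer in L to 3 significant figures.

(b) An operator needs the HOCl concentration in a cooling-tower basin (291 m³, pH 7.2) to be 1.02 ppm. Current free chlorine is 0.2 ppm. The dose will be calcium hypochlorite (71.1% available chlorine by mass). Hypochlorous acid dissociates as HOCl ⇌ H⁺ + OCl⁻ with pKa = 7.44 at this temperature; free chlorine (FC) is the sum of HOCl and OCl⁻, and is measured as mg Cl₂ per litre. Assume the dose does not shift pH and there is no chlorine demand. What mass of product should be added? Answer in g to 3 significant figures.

(a) 151 L; (b) 576 g

(a) Volume: 2350 m³ = 2,350,000 L.
(a) Alkalinity to neutralize: (134 − 111) = 23 mg/L as CaCO₃ × 2,350,000 L = 54,050 g as CaCO₃.
(a) Equivalents of H⁺ required: 54,050 ÷ 50 g/eq = 1081 eq = 1081 mol HCl.
(a) Mass of HCl: 1081 × 36.5 = 39,460 g.
(a) Mass of 22.3% solution: 39,460 / 0.223 = 176,900 g.
(a) Volume: 176,900 g ÷ 1.17 g/mL = 151,200 mL.

(b) Volume: 291 m³ = 291,000 L.
(b) [OCl⁻]/[HOCl] = 10^(pH − pKa) = 10^(7.2 − 7.44) = 0.5754; fraction as HOCl = 1/(1 + 0.5754) = 0.6347.
(b) Free chlorine required for 1.02 ppm HOCl: 1.02 / 0.6347 = 1.607 ppm.
(b) FC to add: 1.607 − 0.2 = 1.407 mg/L as Cl₂.
(b) Cl₂ equivalent: 1.407 mg/L × 291,000 L = 409.4 g.
(b) Product at 71.1% available Cl: 409.4 / 0.711 = 575.8 g.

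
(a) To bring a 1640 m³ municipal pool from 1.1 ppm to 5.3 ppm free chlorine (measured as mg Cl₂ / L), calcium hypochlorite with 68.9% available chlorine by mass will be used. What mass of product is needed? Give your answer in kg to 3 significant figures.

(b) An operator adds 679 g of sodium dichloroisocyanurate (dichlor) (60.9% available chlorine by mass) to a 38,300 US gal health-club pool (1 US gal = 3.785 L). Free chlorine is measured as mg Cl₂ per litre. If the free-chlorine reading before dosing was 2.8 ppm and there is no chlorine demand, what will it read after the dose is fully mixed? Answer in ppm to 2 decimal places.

(a) 10.0 kg; (b) 5.65 ppm

(a) Volume: 1640 m³ = 1,640,000 L.
(a) Chlorine deficit: 5.3 − 1.1 = 4.2 ppm = 4.2 mg/L as Cl₂.
(a) Cl₂ equivalent needed: 4.2 mg/L × 1,640,000 L = 6,888,000 mg = 6888 g.
(a) Product at 68.9% available chlorine: 6888 / 0.689 = 9997 g.

(b) Volume: 38,300 US gal × 3.785 L/gal = 144,966 L.
(b) Available chlorine delivered: 679 g × 0.609 = 413.5 g as Cl₂.
(b) Concentration rise: 413.5 g / 144,966 L = 2.852 mg/L = 2.85 ppm.
(b) Final FC: 2.8 + 2.85 = 5.65 ppm.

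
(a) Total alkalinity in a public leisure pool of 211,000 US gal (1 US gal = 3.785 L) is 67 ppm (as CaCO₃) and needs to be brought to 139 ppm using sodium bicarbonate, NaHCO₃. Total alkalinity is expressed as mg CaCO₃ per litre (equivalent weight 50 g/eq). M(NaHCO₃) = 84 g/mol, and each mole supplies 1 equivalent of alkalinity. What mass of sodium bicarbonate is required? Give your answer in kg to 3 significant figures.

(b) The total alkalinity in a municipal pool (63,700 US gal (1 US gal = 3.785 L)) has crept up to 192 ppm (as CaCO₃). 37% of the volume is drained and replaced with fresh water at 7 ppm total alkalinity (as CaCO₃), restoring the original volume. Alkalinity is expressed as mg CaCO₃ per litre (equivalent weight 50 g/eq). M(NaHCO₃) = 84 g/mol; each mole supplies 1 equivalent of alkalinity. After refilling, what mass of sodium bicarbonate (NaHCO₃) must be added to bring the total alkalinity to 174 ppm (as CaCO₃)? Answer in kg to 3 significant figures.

(a) 96.6 kg; (b) 20.4 kg

(a) Volume: 211,000 US gal × 3.785 L/gal = 798,635 L.
(a) Alkalinity to add: (139 − 67) = 72 mg/L as CaCO₃ × 798,635 L = 57,500 g as CaCO₃.
(a) Equivalents: 57,500 g ÷ 50 g/eq = 1150 eq.
(a) NaHCO₃ supplies 1 eq per mole → 1150 mol.
(a) Mass: 1150 mol × 84 g/mol = 96,600 g.

(b) Volume: 63,700 US gal × 3.785 L/gal = 241,104 L.
(b) After draining 37% and refilling: 192 × 0.63 + 7 × 0.37 = 123.55 ppm.
(b) Deficit to target: 174 − 123.55 = 50.45 mg/L.
(b) As CaCO₃: 50.45 mg/L × 241,104 L = 12,160 g; ÷ 50 g/eq ÷ 1 = 243.3 mol NaHCO₃.
(b) Mass: 243.3 × 84 = 20,440 g.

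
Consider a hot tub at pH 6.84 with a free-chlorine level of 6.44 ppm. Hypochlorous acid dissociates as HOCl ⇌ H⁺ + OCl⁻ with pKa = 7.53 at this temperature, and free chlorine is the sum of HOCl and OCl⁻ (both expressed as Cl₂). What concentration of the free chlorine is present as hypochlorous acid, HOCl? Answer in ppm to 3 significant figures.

5.35 ppm

[OCl⁻]/[HOCl] = 10^(pH − pKa) = 10^(6.84 − 7.53) = 10^-0.69 = 0.2042.
Fraction as HOCl = 1 / (1 + 0.2042) = 0.8304.
HOCl = 0.8304 × 6.44 ppm = 5.348 ppm.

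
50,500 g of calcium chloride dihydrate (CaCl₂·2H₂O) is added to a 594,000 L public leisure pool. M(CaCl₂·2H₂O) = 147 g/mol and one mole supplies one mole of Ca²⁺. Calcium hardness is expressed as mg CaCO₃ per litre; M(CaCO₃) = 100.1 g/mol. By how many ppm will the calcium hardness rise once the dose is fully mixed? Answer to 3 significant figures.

Moles of Ca²⁺: 50,500 g ÷ 147 g/mol = 343.5 mol.
As CaCO₃: 343.5 mol × 100.1 g/mol = 34,390 g.
Rise: 34,390 g / 594,000 L × 1000 = 57.89 mg/L.

57.9 ppm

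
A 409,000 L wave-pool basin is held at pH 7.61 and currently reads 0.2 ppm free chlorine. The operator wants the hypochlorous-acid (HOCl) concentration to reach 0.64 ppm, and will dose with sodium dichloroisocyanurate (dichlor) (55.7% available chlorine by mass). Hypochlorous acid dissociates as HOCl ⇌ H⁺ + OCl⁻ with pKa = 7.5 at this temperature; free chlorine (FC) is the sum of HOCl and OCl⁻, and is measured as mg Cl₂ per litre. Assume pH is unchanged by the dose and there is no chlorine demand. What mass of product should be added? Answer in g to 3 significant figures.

[OCl⁻]/[HOCl] = 10^(pH − pKa) = 10^(7.61 − 7.5) = 1.288; fraction as HOCl = 1/(1 + 1.288) = 0.437.
Free chlorine required for 0.64 ppm HOCl: 0.64 / 0.437 = 1.464 ppm.
FC to add: 1.464 − 0.2 = 1.264 mg/L as Cl₂.
Cl₂ equivalent: 1.264 mg/L × 409,000 L = 517.2 g.
Product at 55.7% available Cl: 517.2 / 0.557 = 928.5 g.

928 g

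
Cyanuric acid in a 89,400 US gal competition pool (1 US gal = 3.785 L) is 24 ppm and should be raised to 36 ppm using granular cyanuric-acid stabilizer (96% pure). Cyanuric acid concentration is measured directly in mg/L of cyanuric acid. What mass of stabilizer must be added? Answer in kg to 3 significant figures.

Volume: 89,400 US gal × 3.785 L/gal = 338,379 L.
CYA to add: (36 − 24) = 12 mg/L × 338,379 L = 4061 g cyanuric acid.
At 96% purity: 4061 / 0.96 = 4230 g product.

4.23 kg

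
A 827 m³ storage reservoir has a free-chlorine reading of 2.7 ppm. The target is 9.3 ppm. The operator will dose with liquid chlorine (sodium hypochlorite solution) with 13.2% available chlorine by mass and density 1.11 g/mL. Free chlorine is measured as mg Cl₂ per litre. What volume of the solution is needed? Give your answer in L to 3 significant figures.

37.3 L

Volume: 827 m³ = 827,000 L.
Chlorine deficit: 9.3 − 2.7 = 6.6 ppm = 6.6 mg/L as Cl₂.
Cl₂ equivalent needed: 6.6 mg/L × 827,000 L = 5,458,000 mg = 5458 g.
Product at 13.2% available chlorine: 5458 / 0.132 = 41,350 g.
Volume at density 1.11 g/mL: 41,350 g ÷ 1.11 g/mL = 37,250 mL.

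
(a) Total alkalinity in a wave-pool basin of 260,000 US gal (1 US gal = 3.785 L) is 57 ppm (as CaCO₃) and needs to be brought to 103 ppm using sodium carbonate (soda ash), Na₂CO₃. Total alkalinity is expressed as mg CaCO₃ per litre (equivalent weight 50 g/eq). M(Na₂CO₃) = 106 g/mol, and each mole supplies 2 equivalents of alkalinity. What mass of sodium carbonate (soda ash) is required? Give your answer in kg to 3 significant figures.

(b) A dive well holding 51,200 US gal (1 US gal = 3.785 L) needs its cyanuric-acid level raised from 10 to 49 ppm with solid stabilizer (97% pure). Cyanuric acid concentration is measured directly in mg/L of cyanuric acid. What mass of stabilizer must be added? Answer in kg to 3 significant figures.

(a) 48.0 kg; (b) 7.79 kg

(a) Volume: 260,000 US gal × 3.785 L/gal = 984,100 L.
(a) Alkalinity to add: (103 − 57) = 46 mg/L as CaCO₃ × 984,100 L = 45,270 g as CaCO₃.
(a) Equivalents: 45,270 g ÷ 50 g/eq = 905.4 eq.
(a) Each mole of Na₂CO₃ supplies 2 eq, so 905.4 / 2 = 452.7 mol.
(a) Mass: 452.7 mol × 106 g/mol = 47,980 g.

(b) Volume: 51,200 US gal × 3.785 L/gal = 193,792 L.
(b) CYA to add: (49 − 10) = 39 mg/L × 193,792 L = 7558 g cyanuric acid.
(b) At 97% purity: 7558 / 0.97 = 7792 g product.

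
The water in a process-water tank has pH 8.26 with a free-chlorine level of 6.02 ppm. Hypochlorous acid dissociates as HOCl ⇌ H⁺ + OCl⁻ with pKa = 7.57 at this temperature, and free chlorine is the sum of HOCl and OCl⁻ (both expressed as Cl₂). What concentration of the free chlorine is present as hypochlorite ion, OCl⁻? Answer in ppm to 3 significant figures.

5.00 ppm

[OCl⁻]/[HOCl] = 10^(pH − pKa) = 10^(8.26 − 7.57) = 10^0.69 = 4.898.
Fraction as HOCl = 1 / (1 + 4.898) = 0.1696.
OCl⁻ = (1 − 0.1696) × 6.02 ppm = 4.999 ppm.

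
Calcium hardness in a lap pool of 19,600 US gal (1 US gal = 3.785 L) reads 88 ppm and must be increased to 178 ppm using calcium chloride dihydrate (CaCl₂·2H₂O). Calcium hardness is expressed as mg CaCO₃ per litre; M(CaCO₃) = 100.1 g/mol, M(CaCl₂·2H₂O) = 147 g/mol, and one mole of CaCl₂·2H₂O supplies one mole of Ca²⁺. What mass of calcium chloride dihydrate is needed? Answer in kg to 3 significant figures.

Volume: 19,600 US gal × 3.785 L/gal = 74,186 L.
Hardness to add: (178 − 88) = 90 mg/L as CaCO₃ × 74,186 L = 6677 g as CaCO₃.
Moles of Ca²⁺ (1 mol Ca²⁺ ≡ 1 mol CaCO₃): 6677 / 100.1 g/mol = 66.7 mol.
Mass of CaCl₂·2H₂O: 66.7 × 147 = 9805 g.

9.81 kg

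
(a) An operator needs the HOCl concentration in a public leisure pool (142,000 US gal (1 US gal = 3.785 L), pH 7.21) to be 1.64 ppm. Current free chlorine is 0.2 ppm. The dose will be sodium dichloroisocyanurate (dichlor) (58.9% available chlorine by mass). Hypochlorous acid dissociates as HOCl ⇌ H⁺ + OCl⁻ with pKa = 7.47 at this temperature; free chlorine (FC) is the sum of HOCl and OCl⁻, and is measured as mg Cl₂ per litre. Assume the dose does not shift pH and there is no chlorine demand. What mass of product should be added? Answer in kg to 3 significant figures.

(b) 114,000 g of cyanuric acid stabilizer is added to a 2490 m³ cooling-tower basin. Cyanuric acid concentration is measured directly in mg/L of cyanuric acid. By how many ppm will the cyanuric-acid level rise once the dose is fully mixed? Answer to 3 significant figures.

(a) Volume: 142,000 US gal × 3.785 L/gal = 537,470 L.
(a) [OCl⁻]/[HOCl] = 10^(pH − pKa) = 10^(7.21 − 7.47) = 0.5495; fraction as HOCl = 1/(1 + 0.5495) = 0.6454.
(a) Free chlorine required for 1.64 ppm HOCl: 1.64 / 0.6454 = 2.541 ppm.
(a) FC to add: 2.541 − 0.2 = 2.341 mg/L as Cl₂.
(a) Cl₂ equivalent: 2.341 mg/L × 537,470 L = 1258 g.
(a) Product at 58.9% available Cl: 1258 / 0.589 = 2136 g.

(b) Volume: 2490 m³ = 2,490,000 L.
(b) Rise: 114,000 g / 2,490,000 L × 1000 = 45.78 mg/L.

(a) 2.14 kg; (b) 45.8 ppm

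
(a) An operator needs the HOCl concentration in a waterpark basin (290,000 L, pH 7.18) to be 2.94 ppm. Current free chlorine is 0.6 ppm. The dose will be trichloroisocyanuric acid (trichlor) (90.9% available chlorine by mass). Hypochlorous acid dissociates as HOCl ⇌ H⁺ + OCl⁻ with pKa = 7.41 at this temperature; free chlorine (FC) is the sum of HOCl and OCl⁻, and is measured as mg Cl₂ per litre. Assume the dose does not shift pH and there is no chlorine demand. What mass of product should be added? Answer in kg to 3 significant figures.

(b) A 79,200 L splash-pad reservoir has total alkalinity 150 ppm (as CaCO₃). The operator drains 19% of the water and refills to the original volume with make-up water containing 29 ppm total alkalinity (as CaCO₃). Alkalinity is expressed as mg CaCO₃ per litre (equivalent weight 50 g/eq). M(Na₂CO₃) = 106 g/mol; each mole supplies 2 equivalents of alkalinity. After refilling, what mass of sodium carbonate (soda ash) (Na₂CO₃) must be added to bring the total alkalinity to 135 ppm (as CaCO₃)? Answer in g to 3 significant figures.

(a) [OCl⁻]/[HOCl] = 10^(pH − pKa) = 10^(7.18 − 7.41) = 0.5888; fraction as HOCl = 1/(1 + 0.5888) = 0.6294.
(a) Free chlorine required for 2.94 ppm HOCl: 2.94 / 0.6294 = 4.671 ppm.
(a) FC to add: 4.671 − 0.6 = 4.071 mg/L as Cl₂.
(a) Cl₂ equivalent: 4.071 mg/L × 290,000 L = 1181 g.
(a) Product at 90.9% available Cl: 1181 / 0.909 = 1299 g.

(b) After draining 19% and refilling: 150 × 0.81 + 29 × 0.19 = 127.01 ppm.
(b) Deficit to target: 135 − 127.01 = 7.99 mg/L.
(b) As CaCO₃: 7.99 mg/L × 79,200 L = 632.8 g; ÷ 50 g/eq ÷ 2 = 6.328 mol Na₂CO₃.
(b) Mass: 6.328 × 106 = 670.8 g.

(a) 1.30 kg; (b) 671 g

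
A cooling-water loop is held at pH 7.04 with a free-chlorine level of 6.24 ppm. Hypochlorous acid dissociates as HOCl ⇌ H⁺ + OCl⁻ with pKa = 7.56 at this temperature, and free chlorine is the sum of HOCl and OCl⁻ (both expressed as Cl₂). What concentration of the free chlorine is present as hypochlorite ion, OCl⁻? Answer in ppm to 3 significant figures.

[OCl⁻]/[HOCl] = 10^(pH − pKa) = 10^(7.04 − 7.56) = 10^-0.52 = 0.302.
Fraction as HOCl = 1 / (1 + 0.302) = 0.7681.
OCl⁻ = (1 − 0.7681) × 6.24 ppm = 1.447 ppm.

1.45 ppm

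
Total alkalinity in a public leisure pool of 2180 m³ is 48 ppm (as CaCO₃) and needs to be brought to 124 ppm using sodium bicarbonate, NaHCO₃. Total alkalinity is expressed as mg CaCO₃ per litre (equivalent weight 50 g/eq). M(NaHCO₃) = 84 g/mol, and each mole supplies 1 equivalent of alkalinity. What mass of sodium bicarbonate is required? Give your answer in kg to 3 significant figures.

278 kg

Volume: 2180 m³ = 2,180,000 L.
Alkalinity to add: (124 − 48) = 76 mg/L as CaCO₃ × 2,180,000 L = 165,700 g as CaCO₃.
Equivalents: 165,700 g ÷ 50 g/eq = 3314 eq.
NaHCO₃ supplies 1 eq per mole → 3314 mol.
Mass: 3314 mol × 84 g/mol = 278,300 g.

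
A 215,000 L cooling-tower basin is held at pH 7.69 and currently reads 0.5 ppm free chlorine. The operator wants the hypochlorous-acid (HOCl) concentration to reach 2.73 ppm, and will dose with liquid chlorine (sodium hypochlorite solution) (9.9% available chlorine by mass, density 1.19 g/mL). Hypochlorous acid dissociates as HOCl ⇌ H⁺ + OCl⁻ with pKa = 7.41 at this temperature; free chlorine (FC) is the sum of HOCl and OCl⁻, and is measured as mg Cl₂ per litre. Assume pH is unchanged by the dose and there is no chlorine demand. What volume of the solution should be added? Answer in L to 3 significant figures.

13.6 L

[OCl⁻]/[HOCl] = 10^(pH − pKa) = 10^(7.69 − 7.41) = 1.905; fraction as HOCl = 1/(1 + 1.905) = 0.3442.
Free chlorine required for 2.73 ppm HOCl: 2.73 / 0.3442 = 7.932 ppm.
FC to add: 7.932 − 0.5 = 7.432 mg/L as Cl₂.
Cl₂ equivalent: 7.432 mg/L × 215,000 L = 1598 g.
Product at 9.9% available Cl: 1598 / 0.099 = 16,140 g.
Volume: 16,140 g ÷ 1.19 g/mL = 13,560 mL.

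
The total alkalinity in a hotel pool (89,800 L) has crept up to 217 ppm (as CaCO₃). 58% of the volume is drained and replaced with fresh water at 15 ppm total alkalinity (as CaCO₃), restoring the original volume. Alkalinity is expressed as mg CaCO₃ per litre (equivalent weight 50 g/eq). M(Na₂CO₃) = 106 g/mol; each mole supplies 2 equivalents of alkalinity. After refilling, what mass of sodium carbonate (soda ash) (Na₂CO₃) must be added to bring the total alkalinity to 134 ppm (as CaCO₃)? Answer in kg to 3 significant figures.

3.25 kg

After draining 58% and refilling: 217 × 0.42 + 15 × 0.58 = 99.84 ppm.
Deficit to target: 134 − 99.84 = 34.16 mg/L.
As CaCO₃: 34.16 mg/L × 89,800 L = 3068 g; ÷ 50 g/eq ÷ 2 = 30.68 mol Na₂CO₃.
Mass: 30.68 × 106 = 3252 g.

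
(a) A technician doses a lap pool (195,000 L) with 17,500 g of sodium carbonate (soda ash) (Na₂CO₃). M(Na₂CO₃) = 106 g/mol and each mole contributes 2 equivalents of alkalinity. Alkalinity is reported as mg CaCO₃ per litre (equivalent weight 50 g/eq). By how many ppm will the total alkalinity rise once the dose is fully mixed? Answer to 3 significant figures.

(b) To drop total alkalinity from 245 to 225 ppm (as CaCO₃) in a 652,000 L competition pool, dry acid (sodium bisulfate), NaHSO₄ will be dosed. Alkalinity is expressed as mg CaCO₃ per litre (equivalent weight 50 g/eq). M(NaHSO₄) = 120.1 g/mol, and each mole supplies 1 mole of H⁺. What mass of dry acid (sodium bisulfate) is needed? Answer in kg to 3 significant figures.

(a) Moles of Na₂CO₃: 17,500 g ÷ 106 g/mol = 165.1 mol → 330.2 eq of alkalinity.
(a) As CaCO₃: 330.2 eq × 50 g/eq = 16,510 g.
(a) Rise: 16,510 g / 195,000 L × 1000 = 84.66 mg/L.

(b) Alkalinity to neutralize: (245 − 225) = 20 mg/L as CaCO₃ × 652,000 L = 13,040 g as CaCO₃.
(b) Equivalents of H⁺ required: 13,040 ÷ 50 g/eq = 260.8 eq = 260.8 mol NaHSO₄.
(b) Mass of NaHSO₄: 260.8 × 120.1 = 31,320 g.

(a) 84.7 ppm; (b) 31.3 kg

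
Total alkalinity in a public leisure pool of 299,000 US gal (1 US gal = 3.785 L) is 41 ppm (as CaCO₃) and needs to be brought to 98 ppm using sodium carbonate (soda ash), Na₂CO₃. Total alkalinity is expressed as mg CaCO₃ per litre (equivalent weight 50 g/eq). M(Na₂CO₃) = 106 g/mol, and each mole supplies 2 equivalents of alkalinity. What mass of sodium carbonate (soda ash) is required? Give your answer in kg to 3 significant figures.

Volume: 299,000 US gal × 3.785 L/gal = 1,131,715 L.
Alkalinity to add: (98 − 41) = 57 mg/L as CaCO₃ × 1,131,715 L = 64,510 g as CaCO₃.
Equivalents: 64,510 g ÷ 50 g/eq = 1290 eq.
Each mole of Na₂CO₃ supplies 2 eq, so 1290 / 2 = 645.1 mol.
Mass: 645.1 mol × 106 g/mol = 68,380 g.

68.4 kg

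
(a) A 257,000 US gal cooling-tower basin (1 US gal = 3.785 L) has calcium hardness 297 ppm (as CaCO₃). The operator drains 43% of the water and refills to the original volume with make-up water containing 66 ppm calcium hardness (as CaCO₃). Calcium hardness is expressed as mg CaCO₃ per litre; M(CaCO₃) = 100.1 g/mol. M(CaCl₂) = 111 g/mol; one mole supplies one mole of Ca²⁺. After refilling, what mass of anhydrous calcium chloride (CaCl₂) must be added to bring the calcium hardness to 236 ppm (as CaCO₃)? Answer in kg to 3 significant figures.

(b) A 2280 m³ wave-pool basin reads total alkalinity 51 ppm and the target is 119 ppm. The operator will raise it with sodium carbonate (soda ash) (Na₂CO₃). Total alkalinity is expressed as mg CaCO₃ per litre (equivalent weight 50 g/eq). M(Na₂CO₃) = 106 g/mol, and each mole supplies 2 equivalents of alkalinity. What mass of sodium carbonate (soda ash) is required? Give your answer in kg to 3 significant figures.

(a) 41.3 kg; (b) 164 kg

(a) Volume: 257,000 US gal × 3.785 L/gal = 972,745 L.
(a) After draining 43% and refilling: 297 × 0.57 + 66 × 0.43 = 197.67 ppm.
(a) Deficit to target: 236 − 197.67 = 38.33 mg/L.
(a) As CaCO₃: 38.33 mg/L × 972,745 L = 37,290 g; ÷ 100.1 = 372.5 mol Ca²⁺.
(a) Mass: 372.5 × 111 = 41,350 g.

(b) Volume: 2280 m³ = 2,280,000 L.
(b) Alkalinity to add: (119 − 51) = 68 mg/L as CaCO₃ × 2,280,000 L = 155,000 g as CaCO₃.
(b) Equivalents: 155,000 g ÷ 50 g/eq = 3101 eq.
(b) Each mole of Na₂CO₃ supplies 2 eq, so 3101 / 2 = 1550 mol.
(b) Mass: 1550 mol × 106 g/mol = 164,300 g.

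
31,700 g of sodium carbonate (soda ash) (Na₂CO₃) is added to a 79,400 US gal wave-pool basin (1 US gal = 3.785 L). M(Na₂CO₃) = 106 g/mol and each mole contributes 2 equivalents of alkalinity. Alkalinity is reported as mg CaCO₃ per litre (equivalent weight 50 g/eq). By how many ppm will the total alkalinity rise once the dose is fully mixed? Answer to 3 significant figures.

99.5 ppm

Volume: 79,400 US gal × 3.785 L/gal = 300,529 L.
Moles of Na₂CO₃: 31,700 g ÷ 106 g/mol = 299.1 mol → 598.1 eq of alkalinity.
As CaCO₃: 598.1 eq × 50 g/eq = 29,910 g.
Rise: 29,910 g / 300,529 L × 1000 = 99.51 mg/L.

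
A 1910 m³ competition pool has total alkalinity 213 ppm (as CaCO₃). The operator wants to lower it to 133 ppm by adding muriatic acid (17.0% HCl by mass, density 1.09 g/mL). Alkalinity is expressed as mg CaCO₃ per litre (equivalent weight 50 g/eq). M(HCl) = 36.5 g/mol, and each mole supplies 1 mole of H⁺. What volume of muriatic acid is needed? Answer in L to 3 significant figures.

Volume: 1910 m³ = 1,910,000 L.
Alkalinity to neutralize: (213 − 133) = 80 mg/L as CaCO₃ × 1,910,000 L = 152,800 g as CaCO₃.
Equivalents of H⁺ required: 152,800 ÷ 50 g/eq = 3056 eq = 3056 mol HCl.
Mass of HCl: 3056 × 36.5 = 111,500 g.
Mass of 17.0% solution: 111,500 / 0.17 = 656,100 g.
Volume: 656,100 g ÷ 1.09 g/mL = 602,000 mL.

602 L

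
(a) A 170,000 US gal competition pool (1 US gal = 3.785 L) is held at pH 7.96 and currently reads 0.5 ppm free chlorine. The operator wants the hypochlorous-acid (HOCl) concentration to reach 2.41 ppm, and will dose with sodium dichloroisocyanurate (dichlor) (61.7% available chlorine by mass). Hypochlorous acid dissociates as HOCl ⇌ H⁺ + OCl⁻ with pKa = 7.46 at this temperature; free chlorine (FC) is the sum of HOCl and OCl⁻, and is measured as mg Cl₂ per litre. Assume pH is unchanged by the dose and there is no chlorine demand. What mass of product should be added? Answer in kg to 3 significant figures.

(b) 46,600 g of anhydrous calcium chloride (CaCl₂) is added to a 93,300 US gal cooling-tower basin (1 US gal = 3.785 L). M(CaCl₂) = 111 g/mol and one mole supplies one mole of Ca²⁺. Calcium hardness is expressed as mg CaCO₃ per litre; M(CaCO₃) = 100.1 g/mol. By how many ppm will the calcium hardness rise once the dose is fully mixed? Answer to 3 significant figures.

(a) 9.94 kg; (b) 119 ppm

(a) Volume: 170,000 US gal × 3.785 L/gal = 643,450 L.
(a) [OCl⁻]/[HOCl] = 10^(pH − pKa) = 10^(7.96 − 7.46) = 3.162; fraction as HOCl = 1/(1 + 3.162) = 0.2403.
(a) Free chlorine required for 2.41 ppm HOCl: 2.41 / 0.2403 = 10.03 ppm.
(a) FC to add: 10.03 − 0.5 = 9.531 mg/L as Cl₂.
(a) Cl₂ equivalent: 9.531 mg/L × 643,450 L = 6133 g.
(a) Product at 61.7% available Cl: 6133 / 0.617 = 9940 g.

(b) Volume: 93,300 US gal × 3.785 L/gal = 353,140 L.
(b) Moles of Ca²⁺: 46,600 g ÷ 111 g/mol = 419.8 mol.
(b) As CaCO₃: 419.8 mol × 100.1 g/mol = 42,020 g.
(b) Rise: 42,020 g / 353,140 L × 1000 = 119 mg/L.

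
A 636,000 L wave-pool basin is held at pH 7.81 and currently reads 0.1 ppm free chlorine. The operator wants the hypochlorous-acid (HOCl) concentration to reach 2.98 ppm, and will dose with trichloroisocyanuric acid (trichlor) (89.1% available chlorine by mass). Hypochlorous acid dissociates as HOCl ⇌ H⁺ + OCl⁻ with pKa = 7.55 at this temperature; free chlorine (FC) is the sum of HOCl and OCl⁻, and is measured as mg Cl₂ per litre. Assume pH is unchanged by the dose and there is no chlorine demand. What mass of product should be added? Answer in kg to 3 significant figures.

5.93 kg

[OCl⁻]/[HOCl] = 10^(pH − pKa) = 10^(7.81 − 7.55) = 1.82; fraction as HOCl = 1/(1 + 1.82) = 0.3546.
Free chlorine required for 2.98 ppm HOCl: 2.98 / 0.3546 = 8.403 ppm.
FC to add: 8.403 − 0.1 = 8.303 mg/L as Cl₂.
Cl₂ equivalent: 8.303 mg/L × 636,000 L = 5281 g.
Product at 89.1% available Cl: 5281 / 0.891 = 5927 g.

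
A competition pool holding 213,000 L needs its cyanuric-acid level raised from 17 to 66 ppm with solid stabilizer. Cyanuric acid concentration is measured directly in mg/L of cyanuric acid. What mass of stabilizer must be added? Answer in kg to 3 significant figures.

CYA to add: (66 − 17) = 49 mg/L × 213,000 L = 10,440 g cyanuric acid.

10.4 kg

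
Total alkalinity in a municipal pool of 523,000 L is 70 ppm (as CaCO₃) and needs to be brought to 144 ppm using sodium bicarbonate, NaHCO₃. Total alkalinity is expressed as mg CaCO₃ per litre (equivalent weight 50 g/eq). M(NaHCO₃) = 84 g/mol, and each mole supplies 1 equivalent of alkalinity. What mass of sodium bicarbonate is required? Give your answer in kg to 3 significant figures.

65.0 kg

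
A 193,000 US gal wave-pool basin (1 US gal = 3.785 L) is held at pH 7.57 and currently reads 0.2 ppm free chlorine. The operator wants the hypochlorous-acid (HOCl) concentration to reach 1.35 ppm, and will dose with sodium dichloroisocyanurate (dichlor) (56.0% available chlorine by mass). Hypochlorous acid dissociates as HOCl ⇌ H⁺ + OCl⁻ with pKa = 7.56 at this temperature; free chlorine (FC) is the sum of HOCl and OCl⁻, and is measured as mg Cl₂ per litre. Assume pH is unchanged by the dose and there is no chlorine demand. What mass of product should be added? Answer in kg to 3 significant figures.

3.30 kg

Volume: 193,000 US gal × 3.785 L/gal = 730,505 L.
[OCl⁻]/[HOCl] = 10^(pH − pKa) = 10^(7.57 − 7.56) = 1.023; fraction as HOCl = 1/(1 + 1.023) = 0.4942.
Free chlorine required for 1.35 ppm HOCl: 1.35 / 0.4942 = 2.731 ppm.
FC to add: 2.731 − 0.2 = 2.531 mg/L as Cl₂.
Cl₂ equivalent: 2.531 mg/L × 730,505 L = 1849 g.
Product at 56.0% available Cl: 1849 / 0.56 = 3302 g.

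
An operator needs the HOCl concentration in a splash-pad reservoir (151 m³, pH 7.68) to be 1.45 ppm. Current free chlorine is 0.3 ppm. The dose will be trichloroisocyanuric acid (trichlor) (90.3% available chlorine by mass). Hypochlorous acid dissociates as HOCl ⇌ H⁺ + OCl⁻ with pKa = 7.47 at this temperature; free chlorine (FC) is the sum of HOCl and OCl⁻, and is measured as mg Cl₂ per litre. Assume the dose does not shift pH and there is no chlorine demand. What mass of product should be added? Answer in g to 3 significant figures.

Volume: 151 m³ = 151,000 L.
[OCl⁻]/[HOCl] = 10^(pH − pKa) = 10^(7.68 − 7.47) = 1.622; fraction as HOCl = 1/(1 + 1.622) = 0.3814.
Free chlorine required for 1.45 ppm HOCl: 1.45 / 0.3814 = 3.802 ppm.
FC to add: 3.802 − 0.3 = 3.502 mg/L as Cl₂.
Cl₂ equivalent: 3.502 mg/L × 151,000 L = 528.7 g.
Product at 90.3% available Cl: 528.7 / 0.903 = 585.5 g.

586 g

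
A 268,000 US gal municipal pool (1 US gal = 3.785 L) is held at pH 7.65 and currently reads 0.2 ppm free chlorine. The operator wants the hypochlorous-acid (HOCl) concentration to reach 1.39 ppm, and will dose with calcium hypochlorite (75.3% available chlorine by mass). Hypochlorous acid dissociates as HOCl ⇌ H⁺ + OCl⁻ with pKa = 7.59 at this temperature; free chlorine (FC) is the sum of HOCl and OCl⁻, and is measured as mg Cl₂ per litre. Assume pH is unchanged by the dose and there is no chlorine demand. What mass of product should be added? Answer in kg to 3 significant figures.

3.75 kg

Volume: 268,000 US gal × 3.785 L/gal = 1,014,380 L.
[OCl⁻]/[HOCl] = 10^(pH − pKa) = 10^(7.65 − 7.59) = 1.148; fraction as HOCl = 1/(1 + 1.148) = 0.4655.
Free chlorine required for 1.39 ppm HOCl: 1.39 / 0.4655 = 2.986 ppm.
FC to add: 2.986 − 0.2 = 2.786 mg/L as Cl₂.
Cl₂ equivalent: 2.786 mg/L × 1,014,380 L = 2826 g.
Product at 75.3% available Cl: 2826 / 0.753 = 3753 g.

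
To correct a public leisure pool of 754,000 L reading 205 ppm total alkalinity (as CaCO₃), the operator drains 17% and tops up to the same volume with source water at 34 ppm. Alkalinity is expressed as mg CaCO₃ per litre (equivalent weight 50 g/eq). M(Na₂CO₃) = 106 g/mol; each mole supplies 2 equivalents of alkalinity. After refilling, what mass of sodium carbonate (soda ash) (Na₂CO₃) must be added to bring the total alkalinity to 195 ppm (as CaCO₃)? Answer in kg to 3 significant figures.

15.2 kg

After draining 17% and refilling: 205 × 0.83 + 34 × 0.17 = 175.93 ppm.
Deficit to target: 195 − 175.93 = 19.07 mg/L.
As CaCO₃: 19.07 mg/L × 754,000 L = 14,380 g; ÷ 50 g/eq ÷ 2 = 143.8 mol Na₂CO₃.
Mass: 143.8 × 106 = 15,240 g.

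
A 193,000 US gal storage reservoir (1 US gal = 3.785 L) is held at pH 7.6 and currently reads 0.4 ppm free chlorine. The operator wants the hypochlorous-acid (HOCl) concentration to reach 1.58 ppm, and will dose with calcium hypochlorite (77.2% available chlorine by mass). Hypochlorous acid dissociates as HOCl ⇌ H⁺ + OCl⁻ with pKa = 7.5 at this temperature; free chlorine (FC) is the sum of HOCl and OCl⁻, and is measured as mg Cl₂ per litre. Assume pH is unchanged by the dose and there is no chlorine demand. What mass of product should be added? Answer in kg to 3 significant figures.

Volume: 193,000 US gal × 3.785 L/gal = 730,505 L.
[OCl⁻]/[HOCl] = 10^(pH − pKa) = 10^(7.6 − 7.5) = 1.259; fraction as HOCl = 1/(1 + 1.259) = 0.4427.
Free chlorine required for 1.58 ppm HOCl: 1.58 / 0.4427 = 3.569 ppm.
FC to add: 3.569 − 0.4 = 3.169 mg/L as Cl₂.
Cl₂ equivalent: 3.169 mg/L × 730,505 L = 2315 g.
Product at 77.2% available Cl: 2315 / 0.772 = 2999 g.

3.00 kg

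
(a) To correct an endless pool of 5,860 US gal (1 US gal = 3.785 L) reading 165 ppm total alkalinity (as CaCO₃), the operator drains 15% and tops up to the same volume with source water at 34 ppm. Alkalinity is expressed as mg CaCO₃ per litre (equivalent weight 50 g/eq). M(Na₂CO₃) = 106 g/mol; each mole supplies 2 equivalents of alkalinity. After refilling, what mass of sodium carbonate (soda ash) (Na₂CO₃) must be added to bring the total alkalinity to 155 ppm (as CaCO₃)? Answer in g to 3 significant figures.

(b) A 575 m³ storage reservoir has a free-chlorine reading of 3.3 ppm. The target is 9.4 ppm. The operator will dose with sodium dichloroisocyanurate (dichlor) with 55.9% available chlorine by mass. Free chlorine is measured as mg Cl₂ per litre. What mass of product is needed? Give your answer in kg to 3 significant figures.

(a) Volume: 5,860 US gal × 3.785 L/gal = 22,180 L.
(a) After draining 15% and refilling: 165 × 0.85 + 34 × 0.15 = 145.35 ppm.
(a) Deficit to target: 155 − 145.35 = 9.65 mg/L.
(a) As CaCO₃: 9.65 mg/L × 22,180 L = 214 g; ÷ 50 g/eq ÷ 2 = 2.14 mol Na₂CO₃.
(a) Mass: 2.14 × 106 = 226.9 g.

(b) Volume: 575 m³ = 575,000 L.
(b) Chlorine deficit: 9.4 − 3.3 = 6.1 ppm = 6.1 mg/L as Cl₂.
(b) Cl₂ equivalent needed: 6.1 mg/L × 575,000 L = 3,508,000 mg = 3508 g.
(b) Product at 55.9% available chlorine: 3508 / 0.559 = 6275 g.

(a) 227 g; (b) 6.27 kg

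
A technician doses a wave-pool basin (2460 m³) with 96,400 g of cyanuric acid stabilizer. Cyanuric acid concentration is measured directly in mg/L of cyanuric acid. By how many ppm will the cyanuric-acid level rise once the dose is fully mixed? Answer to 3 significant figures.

39.2 ppm

Volume: 2460 m³ = 2,460,000 L.
Rise: 96,400 g / 2,460,000 L × 1000 = 39.19 mg/L.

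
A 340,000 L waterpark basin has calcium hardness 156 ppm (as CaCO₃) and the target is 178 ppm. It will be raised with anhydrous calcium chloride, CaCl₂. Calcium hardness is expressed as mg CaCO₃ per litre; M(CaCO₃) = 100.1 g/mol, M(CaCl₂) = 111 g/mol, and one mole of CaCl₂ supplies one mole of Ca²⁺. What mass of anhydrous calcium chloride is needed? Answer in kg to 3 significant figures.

8.29 kg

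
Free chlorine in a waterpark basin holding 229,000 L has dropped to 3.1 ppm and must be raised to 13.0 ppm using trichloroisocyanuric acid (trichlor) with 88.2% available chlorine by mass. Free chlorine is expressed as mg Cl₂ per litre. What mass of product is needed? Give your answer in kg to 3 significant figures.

Chlorine deficit: 13.0 − 3.1 = 9.9 ppm = 9.9 mg/L as Cl₂.
Cl₂ equivalent needed: 9.9 mg/L × 229,000 L = 2,267,000 mg = 2267 g.
Product at 88.2% available chlorine: 2267 / 0.882 = 2570 g.

2.57 kg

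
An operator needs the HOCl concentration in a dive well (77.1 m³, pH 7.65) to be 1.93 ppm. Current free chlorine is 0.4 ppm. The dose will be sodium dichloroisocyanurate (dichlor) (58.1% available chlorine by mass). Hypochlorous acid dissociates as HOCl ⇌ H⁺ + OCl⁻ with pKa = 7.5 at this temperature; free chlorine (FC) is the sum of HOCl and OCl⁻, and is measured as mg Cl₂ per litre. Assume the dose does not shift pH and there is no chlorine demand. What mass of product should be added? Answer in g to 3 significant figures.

565 g

Volume: 77.1 m³ = 77,100 L.
[OCl⁻]/[HOCl] = 10^(pH − pKa) = 10^(7.65 − 7.5) = 1.413; fraction as HOCl = 1/(1 + 1.413) = 0.4145.
Free chlorine required for 1.93 ppm HOCl: 1.93 / 0.4145 = 4.656 ppm.
FC to add: 4.656 − 0.4 = 4.256 mg/L as Cl₂.
Cl₂ equivalent: 4.256 mg/L × 77,100 L = 328.2 g.
Product at 58.1% available Cl: 328.2 / 0.581 = 564.8 g.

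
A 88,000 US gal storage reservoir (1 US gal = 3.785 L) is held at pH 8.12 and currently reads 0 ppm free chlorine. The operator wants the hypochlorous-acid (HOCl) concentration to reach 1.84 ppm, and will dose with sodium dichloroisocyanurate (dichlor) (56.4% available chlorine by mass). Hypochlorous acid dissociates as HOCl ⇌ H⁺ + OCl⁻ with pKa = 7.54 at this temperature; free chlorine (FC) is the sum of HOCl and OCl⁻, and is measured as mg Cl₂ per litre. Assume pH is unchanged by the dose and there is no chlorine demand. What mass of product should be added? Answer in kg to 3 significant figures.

Volume: 88,000 US gal × 3.785 L/gal = 333,080 L.
[OCl⁻]/[HOCl] = 10^(pH − pKa) = 10^(8.12 − 7.54) = 3.802; fraction as HOCl = 1/(1 + 3.802) = 0.2083.
Free chlorine required for 1.84 ppm HOCl: 1.84 / 0.2083 = 8.835 ppm.
FC to add: 8.835 − 0 = 8.835 mg/L as Cl₂.
Cl₂ equivalent: 8.835 mg/L × 333,080 L = 2943 g.
Product at 56.4% available Cl: 2943 / 0.564 = 5218 g.

5.22 kg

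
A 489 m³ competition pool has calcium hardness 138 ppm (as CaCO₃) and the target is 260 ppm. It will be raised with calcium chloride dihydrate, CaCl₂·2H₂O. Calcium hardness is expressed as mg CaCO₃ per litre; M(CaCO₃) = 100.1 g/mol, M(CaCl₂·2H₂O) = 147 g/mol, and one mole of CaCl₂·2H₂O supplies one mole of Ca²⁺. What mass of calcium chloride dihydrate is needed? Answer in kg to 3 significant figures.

Volume: 489 m³ = 489,000 L.
Hardness to add: (260 − 138) = 122 mg/L as CaCO₃ × 489,000 L = 59,660 g as CaCO₃.
Moles of Ca²⁺ (1 mol Ca²⁺ ≡ 1 mol CaCO₃): 59,660 / 100.1 g/mol = 596 mol.
Mass of CaCl₂·2H₂O: 596 × 147 = 87,610 g.

87.6 kg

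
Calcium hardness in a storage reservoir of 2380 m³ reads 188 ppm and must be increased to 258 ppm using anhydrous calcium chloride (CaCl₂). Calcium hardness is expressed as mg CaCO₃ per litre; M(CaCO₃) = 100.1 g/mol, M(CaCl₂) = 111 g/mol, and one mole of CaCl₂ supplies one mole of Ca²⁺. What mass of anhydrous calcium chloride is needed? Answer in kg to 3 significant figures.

Volume: 2380 m³ = 2,380,000 L.
Hardness to add: (258 − 188) = 70 mg/L as CaCO₃ × 2,380,000 L = 166,600 g as CaCO₃.
Moles of Ca²⁺ (1 mol Ca²⁺ ≡ 1 mol CaCO₃): 166,600 / 100.1 g/mol = 1664 mol.
Mass of CaCl₂: 1664 × 111 = 184,700 g.

185 kg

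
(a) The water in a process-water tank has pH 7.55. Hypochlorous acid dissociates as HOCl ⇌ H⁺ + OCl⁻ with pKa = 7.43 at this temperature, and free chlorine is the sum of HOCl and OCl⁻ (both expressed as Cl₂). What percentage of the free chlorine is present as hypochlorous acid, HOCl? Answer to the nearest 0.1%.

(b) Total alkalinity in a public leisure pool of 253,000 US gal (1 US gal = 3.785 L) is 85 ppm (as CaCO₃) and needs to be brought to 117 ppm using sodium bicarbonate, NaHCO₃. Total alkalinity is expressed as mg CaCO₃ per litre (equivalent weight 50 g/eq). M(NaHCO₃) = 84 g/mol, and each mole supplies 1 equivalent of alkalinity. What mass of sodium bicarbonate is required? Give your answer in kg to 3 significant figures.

(a) 43.1%; (b) 51.5 kg

(a) [OCl⁻]/[HOCl] = 10^(pH − pKa) = 10^(7.55 − 7.43) = 10^0.12 = 1.318.
(a) Fraction as HOCl = 1 / (1 + 1.318) = 0.4314.

(b) Volume: 253,000 US gal × 3.785 L/gal = 957,605 L.
(b) Alkalinity to add: (117 − 85) = 32 mg/L as CaCO₃ × 957,605 L = 30,640 g as CaCO₃.
(b) Equivalents: 30,640 g ÷ 50 g/eq = 612.9 eq.
(b) NaHCO₃ supplies 1 eq per mole → 612.9 mol.
(b) Mass: 612.9 mol × 84 g/mol = 51,480 g.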